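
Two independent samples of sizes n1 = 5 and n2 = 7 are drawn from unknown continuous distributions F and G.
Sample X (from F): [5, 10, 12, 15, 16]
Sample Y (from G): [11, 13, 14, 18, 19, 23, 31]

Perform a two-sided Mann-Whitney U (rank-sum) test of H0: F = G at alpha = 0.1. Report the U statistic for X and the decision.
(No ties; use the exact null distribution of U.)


Step 1: Combine and sort all 12 observations; assign midranks.
sorted (value, group): (5,X), (10,X), (11,Y), (12,X), (13,Y), (14,Y), (15,X), (16,X), (18,Y), (19,Y), (23,Y), (31,Y)
ranks: 5->1, 10->2, 11->3, 12->4, 13->5, 14->6, 15->7, 16->8, 18->9, 19->10, 23->11, 31->12
Step 2: Rank sum for X: R1 = 1 + 2 + 4 + 7 + 8 = 22.
Step 3: U_X = R1 - n1(n1+1)/2 = 22 - 5*6/2 = 22 - 15 = 7.
       U_Y = n1*n2 - U_X = 35 - 7 = 28.
Step 4: No ties, so the exact null distribution of U (based on enumerating the C(12,5) = 792 equally likely rank assignments) gives the two-sided p-value.
Step 5: p-value = 0.106061; compare to alpha = 0.1. fail to reject H0.

U_X = 7, p = 0.106061, fail to reject H0 at alpha = 0.1.


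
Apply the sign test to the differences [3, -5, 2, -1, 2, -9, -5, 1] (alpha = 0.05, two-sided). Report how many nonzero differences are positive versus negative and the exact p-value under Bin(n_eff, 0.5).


Step 1: Discard zero differences. Original n = 8; n_eff = number of nonzero differences = 8.
Nonzero differences (with sign): +3, -5, +2, -1, +2, -9, -5, +1
Step 2: Count signs: positive = 4, negative = 4.
Step 3: Under H0: P(positive) = 0.5, so the number of positives S ~ Bin(8, 0.5).
Step 4: Two-sided exact p-value = sum of Bin(8,0.5) probabilities at or below the observed probability = 1.000000.
Step 5: alpha = 0.05. fail to reject H0.

n_eff = 8, pos = 4, neg = 4, p = 1.000000, fail to reject H0.


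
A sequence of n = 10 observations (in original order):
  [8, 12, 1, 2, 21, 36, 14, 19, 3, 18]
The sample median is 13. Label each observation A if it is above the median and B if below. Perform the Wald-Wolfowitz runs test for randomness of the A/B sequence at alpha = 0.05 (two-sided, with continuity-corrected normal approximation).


Step 1: Compute median = 13; label A = above, B = below.
Labels in order: BBBBAAAABA  (n_A = 5, n_B = 5)
Step 2: Count runs R = 4.
Step 3: Under H0 (random ordering), E[R] = 2*n_A*n_B/(n_A+n_B) + 1 = 2*5*5/10 + 1 = 6.0000.
        Var[R] = 2*n_A*n_B*(2*n_A*n_B - n_A - n_B) / ((n_A+n_B)^2 * (n_A+n_B-1)) = 2000/900 = 2.2222.
        SD[R] = 1.4907.
Step 4: Continuity-corrected z = (R + 0.5 - E[R]) / SD[R] = (4 + 0.5 - 6.0000) / 1.4907 = -1.0062.
Step 5: Two-sided p-value via normal approximation = 2*(1 - Phi(|z|)) = 0.314305.
Step 6: alpha = 0.05. fail to reject H0.

R = 4, z = -1.0062, p = 0.314305, fail to reject H0.


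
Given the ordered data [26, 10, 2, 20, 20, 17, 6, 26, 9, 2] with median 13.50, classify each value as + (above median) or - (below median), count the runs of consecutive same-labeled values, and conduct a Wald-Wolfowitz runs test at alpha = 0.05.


Step 1: Compute median = 13.50; label A = above, B = below.
Labels in order: ABBAAABABB  (n_A = 5, n_B = 5)
Step 2: Count runs R = 6.
Step 3: Under H0 (random ordering), E[R] = 2*n_A*n_B/(n_A+n_B) + 1 = 2*5*5/10 + 1 = 6.0000.
        Var[R] = 2*n_A*n_B*(2*n_A*n_B - n_A - n_B) / ((n_A+n_B)^2 * (n_A+n_B-1)) = 2000/900 = 2.2222.
        SD[R] = 1.4907.
Step 4: R = E[R], so z = 0 with no continuity correction.
Step 5: Two-sided p-value via normal approximation = 2*(1 - Phi(|z|)) = 1.000000.
Step 6: alpha = 0.05. fail to reject H0.

R = 6, z = 0.0000, p = 1.000000, fail to reject H0.


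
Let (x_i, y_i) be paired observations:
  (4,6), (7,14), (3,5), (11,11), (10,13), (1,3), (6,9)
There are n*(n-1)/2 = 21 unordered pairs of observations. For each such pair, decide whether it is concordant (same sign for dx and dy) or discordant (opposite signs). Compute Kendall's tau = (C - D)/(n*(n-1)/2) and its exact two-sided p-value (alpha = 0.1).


Step 1: Enumerate the 21 unordered pairs (i,j) with i<j and classify each by sign(x_j-x_i) * sign(y_j-y_i).
  (1,2):dx=+3,dy=+8->C; (1,3):dx=-1,dy=-1->C; (1,4):dx=+7,dy=+5->C; (1,5):dx=+6,dy=+7->C
  (1,6):dx=-3,dy=-3->C; (1,7):dx=+2,dy=+3->C; (2,3):dx=-4,dy=-9->C; (2,4):dx=+4,dy=-3->D
  (2,5):dx=+3,dy=-1->D; (2,6):dx=-6,dy=-11->C; (2,7):dx=-1,dy=-5->C; (3,4):dx=+8,dy=+6->C
  (3,5):dx=+7,dy=+8->C; (3,6):dx=-2,dy=-2->C; (3,7):dx=+3,dy=+4->C; (4,5):dx=-1,dy=+2->D
  (4,6):dx=-10,dy=-8->C; (4,7):dx=-5,dy=-2->C; (5,6):dx=-9,dy=-10->C; (5,7):dx=-4,dy=-4->C
  (6,7):dx=+5,dy=+6->C
Step 2: C = 18, D = 3, total pairs = 21.
Step 3: tau = (C - D)/(n(n-1)/2) = (18 - 3)/21 = 0.714286.
Step 4: Exact two-sided p-value (enumerate n! = 5040 permutations of y under H0): p = 0.030159.
Step 5: alpha = 0.1. reject H0.

tau_b = 0.7143 (C=18, D=3), p = 0.030159, reject H0.


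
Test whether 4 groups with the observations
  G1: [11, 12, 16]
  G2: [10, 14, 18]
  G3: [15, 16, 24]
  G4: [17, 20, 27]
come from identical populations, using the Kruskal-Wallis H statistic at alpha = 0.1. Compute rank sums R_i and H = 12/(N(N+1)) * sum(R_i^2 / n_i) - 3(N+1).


Step 1: Combine all N = 12 observations and assign midranks.
sorted (value, group, rank): (10,G2,1), (11,G1,2), (12,G1,3), (14,G2,4), (15,G3,5), (16,G1,6.5), (16,G3,6.5), (17,G4,8), (18,G2,9), (20,G4,10), (24,G3,11), (27,G4,12)
Step 2: Sum ranks within each group.
R_1 = 11.5 (n_1 = 3)
R_2 = 14 (n_2 = 3)
R_3 = 22.5 (n_3 = 3)
R_4 = 30 (n_4 = 3)
Step 3: H = 12/(N(N+1)) * sum(R_i^2/n_i) - 3(N+1)
     = 12/(12*13) * (11.5^2/3 + 14^2/3 + 22.5^2/3 + 30^2/3) - 3*13
     = 0.076923 * 578.167 - 39
     = 5.474359.
Step 4: Ties present; correction factor C = 1 - 6/(12^3 - 12) = 0.996503. Corrected H = 5.474359 / 0.996503 = 5.493567.
Step 5: Under H0, H ~ chi^2(3); p-value = 0.139024.
Step 6: alpha = 0.1. fail to reject H0.

H = 5.4936, df = 3, p = 0.139024, fail to reject H0.


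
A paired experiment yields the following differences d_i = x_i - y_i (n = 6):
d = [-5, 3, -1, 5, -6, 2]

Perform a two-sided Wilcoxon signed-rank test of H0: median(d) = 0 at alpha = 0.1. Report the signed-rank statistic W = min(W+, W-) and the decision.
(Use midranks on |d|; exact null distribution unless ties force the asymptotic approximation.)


Step 1: Drop any zero differences (none here) and take |d_i|.
|d| = [5, 3, 1, 5, 6, 2]
Step 2: Midrank |d_i| (ties get averaged ranks).
ranks: |5|->4.5, |3|->3, |1|->1, |5|->4.5, |6|->6, |2|->2
Step 3: Attach original signs; sum ranks with positive sign and with negative sign.
W+ = 3 + 4.5 + 2 = 9.5
W- = 4.5 + 1 + 6 = 11.5
(Check: W+ + W- = 21 should equal n(n+1)/2 = 21.)
Step 4: Test statistic W = min(W+, W-) = 9.5.
Step 5: Ties in |d|, so use the tie-corrected normal approximation.
        E[W] = n(n+1)/4 = 6*7/4 = 10.5.
        Tie groups: |d|=5 (t=2); sum(t^3 - t) = 6.
        Var[W] = n(n+1)(2n+1)/24 - sum(t^3-t)/48 = 546/24 - 6/48 = 22.625.
        z = (W - E[W]) / sqrt(Var[W]) = (9.5 - 10.5) / 4.7566 = -0.2102.
        Two-sided p = 2*Phi(z) = 0.833484.
Step 6: alpha = 0.1. fail to reject H0.

W+ = 9.5, W- = 11.5, W = min = 9.5, p = 0.833484, fail to reject H0.


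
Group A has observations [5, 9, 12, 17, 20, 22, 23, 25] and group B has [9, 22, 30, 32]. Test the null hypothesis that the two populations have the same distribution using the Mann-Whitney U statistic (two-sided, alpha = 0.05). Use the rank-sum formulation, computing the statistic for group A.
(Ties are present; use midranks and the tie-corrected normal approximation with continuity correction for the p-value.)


Step 1: Combine and sort all 12 observations; assign midranks.
sorted (value, group): (5,X), (9,X), (9,Y), (12,X), (17,X), (20,X), (22,X), (22,Y), (23,X), (25,X), (30,Y), (32,Y)
ranks: 5->1, 9->2.5, 9->2.5, 12->4, 17->5, 20->6, 22->7.5, 22->7.5, 23->9, 25->10, 30->11, 32->12
Step 2: Rank sum for X: R1 = 1 + 2.5 + 4 + 5 + 6 + 7.5 + 9 + 10 = 45.
Step 3: U_X = R1 - n1(n1+1)/2 = 45 - 8*9/2 = 45 - 36 = 9.
       U_Y = n1*n2 - U_X = 32 - 9 = 23.
Step 4: Ties are present, so use the tie-corrected normal approximation (with continuity correction) for the p-value.
Step 5: p-value = 0.267926; compare to alpha = 0.05. fail to reject H0.

U_X = 9, p = 0.267926, fail to reject H0 at alpha = 0.05.


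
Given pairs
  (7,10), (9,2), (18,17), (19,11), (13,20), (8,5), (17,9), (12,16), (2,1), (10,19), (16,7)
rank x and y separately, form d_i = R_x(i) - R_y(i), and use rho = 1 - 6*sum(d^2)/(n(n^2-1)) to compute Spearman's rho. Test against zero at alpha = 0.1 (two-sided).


Step 1: Rank x and y separately (midranks; no ties here).
rank(x): 7->2, 9->4, 18->10, 19->11, 13->7, 8->3, 17->9, 12->6, 2->1, 10->5, 16->8
rank(y): 10->6, 2->2, 17->9, 11->7, 20->11, 5->3, 9->5, 16->8, 1->1, 19->10, 7->4
Step 2: d_i = R_x(i) - R_y(i); compute d_i^2.
  (2-6)^2=16, (4-2)^2=4, (10-9)^2=1, (11-7)^2=16, (7-11)^2=16, (3-3)^2=0, (9-5)^2=16, (6-8)^2=4, (1-1)^2=0, (5-10)^2=25, (8-4)^2=16
sum(d^2) = 114.
Step 3: rho = 1 - 6*114 / (11*(11^2 - 1)) = 1 - 684/1320 = 0.481818.
Step 4: Under H0, t = rho * sqrt((n-2)/(1-rho^2)) = 1.6496 ~ t(9).
Step 5: Two-sided p-value from the t-distribution with 9 df = 0.133434.
Step 6: alpha = 0.1. fail to reject H0.

rho = 0.4818, p = 0.133434, fail to reject H0 at alpha = 0.1.


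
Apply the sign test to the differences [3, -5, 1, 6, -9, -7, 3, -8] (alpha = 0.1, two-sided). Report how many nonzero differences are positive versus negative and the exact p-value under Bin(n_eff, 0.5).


Step 1: Discard zero differences. Original n = 8; n_eff = number of nonzero differences = 8.
Nonzero differences (with sign): +3, -5, +1, +6, -9, -7, +3, -8
Step 2: Count signs: positive = 4, negative = 4.
Step 3: Under H0: P(positive) = 0.5, so the number of positives S ~ Bin(8, 0.5).
Step 4: Two-sided exact p-value = sum of Bin(8,0.5) probabilities at or below the observed probability = 1.000000.
Step 5: alpha = 0.1. fail to reject H0.

n_eff = 8, pos = 4, neg = 4, p = 1.000000, fail to reject H0.


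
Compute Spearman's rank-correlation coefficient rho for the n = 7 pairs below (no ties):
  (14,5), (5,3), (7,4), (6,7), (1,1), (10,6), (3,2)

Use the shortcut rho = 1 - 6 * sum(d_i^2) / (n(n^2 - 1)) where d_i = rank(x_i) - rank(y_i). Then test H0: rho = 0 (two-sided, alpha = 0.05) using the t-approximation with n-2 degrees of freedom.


Step 1: Rank x and y separately (midranks; no ties here).
rank(x): 14->7, 5->3, 7->5, 6->4, 1->1, 10->6, 3->2
rank(y): 5->5, 3->3, 4->4, 7->7, 1->1, 6->6, 2->2
Step 2: d_i = R_x(i) - R_y(i); compute d_i^2.
  (7-5)^2=4, (3-3)^2=0, (5-4)^2=1, (4-7)^2=9, (1-1)^2=0, (6-6)^2=0, (2-2)^2=0
sum(d^2) = 14.
Step 3: rho = 1 - 6*14 / (7*(7^2 - 1)) = 1 - 84/336 = 0.750000.
Step 4: Under H0, t = rho * sqrt((n-2)/(1-rho^2)) = 2.5355 ~ t(5).
Step 5: Two-sided p-value from the t-distribution with 5 df = 0.052181.
Step 6: alpha = 0.05. fail to reject H0.

rho = 0.7500, p = 0.052181, fail to reject H0 at alpha = 0.05.


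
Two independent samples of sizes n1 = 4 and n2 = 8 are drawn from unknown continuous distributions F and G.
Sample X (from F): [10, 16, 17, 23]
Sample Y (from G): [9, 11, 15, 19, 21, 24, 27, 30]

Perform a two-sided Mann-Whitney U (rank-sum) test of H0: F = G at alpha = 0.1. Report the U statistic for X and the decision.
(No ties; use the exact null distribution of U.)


Step 1: Combine and sort all 12 observations; assign midranks.
sorted (value, group): (9,Y), (10,X), (11,Y), (15,Y), (16,X), (17,X), (19,Y), (21,Y), (23,X), (24,Y), (27,Y), (30,Y)
ranks: 9->1, 10->2, 11->3, 15->4, 16->5, 17->6, 19->7, 21->8, 23->9, 24->10, 27->11, 30->12
Step 2: Rank sum for X: R1 = 2 + 5 + 6 + 9 = 22.
Step 3: U_X = R1 - n1(n1+1)/2 = 22 - 4*5/2 = 22 - 10 = 12.
       U_Y = n1*n2 - U_X = 32 - 12 = 20.
Step 4: No ties, so the exact null distribution of U (based on enumerating the C(12,4) = 495 equally likely rank assignments) gives the two-sided p-value.
Step 5: p-value = 0.569697; compare to alpha = 0.1. fail to reject H0.

U_X = 12, p = 0.569697, fail to reject H0 at alpha = 0.1.


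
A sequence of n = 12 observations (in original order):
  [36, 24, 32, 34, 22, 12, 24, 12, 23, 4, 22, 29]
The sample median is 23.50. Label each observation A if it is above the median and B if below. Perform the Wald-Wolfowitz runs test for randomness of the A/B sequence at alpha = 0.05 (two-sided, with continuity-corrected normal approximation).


Step 1: Compute median = 23.50; label A = above, B = below.
Labels in order: AAAABBABBBBA  (n_A = 6, n_B = 6)
Step 2: Count runs R = 5.
Step 3: Under H0 (random ordering), E[R] = 2*n_A*n_B/(n_A+n_B) + 1 = 2*6*6/12 + 1 = 7.0000.
        Var[R] = 2*n_A*n_B*(2*n_A*n_B - n_A - n_B) / ((n_A+n_B)^2 * (n_A+n_B-1)) = 4320/1584 = 2.7273.
        SD[R] = 1.6514.
Step 4: Continuity-corrected z = (R + 0.5 - E[R]) / SD[R] = (5 + 0.5 - 7.0000) / 1.6514 = -0.9083.
Step 5: Two-sided p-value via normal approximation = 2*(1 - Phi(|z|)) = 0.363722.
Step 6: alpha = 0.05. fail to reject H0.

R = 5, z = -0.9083, p = 0.363722, fail to reject H0.


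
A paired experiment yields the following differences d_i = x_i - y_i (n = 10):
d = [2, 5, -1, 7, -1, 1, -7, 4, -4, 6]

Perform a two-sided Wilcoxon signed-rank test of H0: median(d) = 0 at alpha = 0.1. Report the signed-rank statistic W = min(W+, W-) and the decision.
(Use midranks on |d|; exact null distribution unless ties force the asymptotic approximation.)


Step 1: Drop any zero differences (none here) and take |d_i|.
|d| = [2, 5, 1, 7, 1, 1, 7, 4, 4, 6]
Step 2: Midrank |d_i| (ties get averaged ranks).
ranks: |2|->4, |5|->7, |1|->2, |7|->9.5, |1|->2, |1|->2, |7|->9.5, |4|->5.5, |4|->5.5, |6|->8
Step 3: Attach original signs; sum ranks with positive sign and with negative sign.
W+ = 4 + 7 + 9.5 + 2 + 5.5 + 8 = 36
W- = 2 + 2 + 9.5 + 5.5 = 19
(Check: W+ + W- = 55 should equal n(n+1)/2 = 55.)
Step 4: Test statistic W = min(W+, W-) = 19.
Step 5: Ties in |d|, so use the tie-corrected normal approximation.
        E[W] = n(n+1)/4 = 10*11/4 = 27.5.
        Tie groups: |d|=1 (t=3), |d|=4 (t=2), |d|=7 (t=2); sum(t^3 - t) = 36.
        Var[W] = n(n+1)(2n+1)/24 - sum(t^3-t)/48 = 2310/24 - 36/48 = 95.5.
        z = (W - E[W]) / sqrt(Var[W]) = (19 - 27.5) / 9.7724 = -0.8698.
        Two-sided p = 2*Phi(z) = 0.384412.
Step 6: alpha = 0.1. fail to reject H0.

W+ = 36, W- = 19, W = min = 19, p = 0.384412, fail to reject H0.


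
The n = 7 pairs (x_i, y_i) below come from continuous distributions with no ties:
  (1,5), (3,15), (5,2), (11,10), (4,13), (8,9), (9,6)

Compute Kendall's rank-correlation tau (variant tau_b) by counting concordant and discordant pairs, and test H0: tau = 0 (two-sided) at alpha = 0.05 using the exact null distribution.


Step 1: Enumerate the 21 unordered pairs (i,j) with i<j and classify each by sign(x_j-x_i) * sign(y_j-y_i).
  (1,2):dx=+2,dy=+10->C; (1,3):dx=+4,dy=-3->D; (1,4):dx=+10,dy=+5->C; (1,5):dx=+3,dy=+8->C
  (1,6):dx=+7,dy=+4->C; (1,7):dx=+8,dy=+1->C; (2,3):dx=+2,dy=-13->D; (2,4):dx=+8,dy=-5->D
  (2,5):dx=+1,dy=-2->D; (2,6):dx=+5,dy=-6->D; (2,7):dx=+6,dy=-9->D; (3,4):dx=+6,dy=+8->C
  (3,5):dx=-1,dy=+11->D; (3,6):dx=+3,dy=+7->C; (3,7):dx=+4,dy=+4->C; (4,5):dx=-7,dy=+3->D
  (4,6):dx=-3,dy=-1->C; (4,7):dx=-2,dy=-4->C; (5,6):dx=+4,dy=-4->D; (5,7):dx=+5,dy=-7->D
  (6,7):dx=+1,dy=-3->D
Step 2: C = 10, D = 11, total pairs = 21.
Step 3: tau = (C - D)/(n(n-1)/2) = (10 - 11)/21 = -0.047619.
Step 4: Exact two-sided p-value (enumerate n! = 5040 permutations of y under H0): p = 1.000000.
Step 5: alpha = 0.05. fail to reject H0.

tau_b = -0.0476 (C=10, D=11), p = 1.000000, fail to reject H0.


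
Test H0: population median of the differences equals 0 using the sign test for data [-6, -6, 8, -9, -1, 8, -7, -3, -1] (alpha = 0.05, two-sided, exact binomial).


Step 1: Discard zero differences. Original n = 9; n_eff = number of nonzero differences = 9.
Nonzero differences (with sign): -6, -6, +8, -9, -1, +8, -7, -3, -1
Step 2: Count signs: positive = 2, negative = 7.
Step 3: Under H0: P(positive) = 0.5, so the number of positives S ~ Bin(9, 0.5).
Step 4: Two-sided exact p-value = sum of Bin(9,0.5) probabilities at or below the observed probability = 0.179688.
Step 5: alpha = 0.05. fail to reject H0.

n_eff = 9, pos = 2, neg = 7, p = 0.179688, fail to reject H0.


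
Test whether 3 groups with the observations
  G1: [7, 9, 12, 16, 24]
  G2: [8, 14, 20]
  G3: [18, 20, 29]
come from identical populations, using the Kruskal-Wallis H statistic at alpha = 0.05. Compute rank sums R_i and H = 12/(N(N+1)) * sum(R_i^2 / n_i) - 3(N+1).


Step 1: Combine all N = 11 observations and assign midranks.
sorted (value, group, rank): (7,G1,1), (8,G2,2), (9,G1,3), (12,G1,4), (14,G2,5), (16,G1,6), (18,G3,7), (20,G2,8.5), (20,G3,8.5), (24,G1,10), (29,G3,11)
Step 2: Sum ranks within each group.
R_1 = 24 (n_1 = 5)
R_2 = 15.5 (n_2 = 3)
R_3 = 26.5 (n_3 = 3)
Step 3: H = 12/(N(N+1)) * sum(R_i^2/n_i) - 3(N+1)
     = 12/(11*12) * (24^2/5 + 15.5^2/3 + 26.5^2/3) - 3*12
     = 0.090909 * 429.367 - 36
     = 3.033333.
Step 4: Ties present; correction factor C = 1 - 6/(11^3 - 11) = 0.995455. Corrected H = 3.033333 / 0.995455 = 3.047184.
Step 5: Under H0, H ~ chi^2(2); p-value = 0.217928.
Step 6: alpha = 0.05. fail to reject H0.

H = 3.0472, df = 2, p = 0.217928, fail to reject H0.


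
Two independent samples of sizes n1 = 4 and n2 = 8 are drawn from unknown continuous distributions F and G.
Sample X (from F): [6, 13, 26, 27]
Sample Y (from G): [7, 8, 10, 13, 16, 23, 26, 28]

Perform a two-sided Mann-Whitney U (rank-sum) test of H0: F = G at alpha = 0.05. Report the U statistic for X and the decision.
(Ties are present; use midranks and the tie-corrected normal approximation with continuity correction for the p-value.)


Step 1: Combine and sort all 12 observations; assign midranks.
sorted (value, group): (6,X), (7,Y), (8,Y), (10,Y), (13,X), (13,Y), (16,Y), (23,Y), (26,X), (26,Y), (27,X), (28,Y)
ranks: 6->1, 7->2, 8->3, 10->4, 13->5.5, 13->5.5, 16->7, 23->8, 26->9.5, 26->9.5, 27->11, 28->12
Step 2: Rank sum for X: R1 = 1 + 5.5 + 9.5 + 11 = 27.
Step 3: U_X = R1 - n1(n1+1)/2 = 27 - 4*5/2 = 27 - 10 = 17.
       U_Y = n1*n2 - U_X = 32 - 17 = 15.
Step 4: Ties are present, so use the tie-corrected normal approximation (with continuity correction) for the p-value.
Step 5: p-value = 0.932087; compare to alpha = 0.05. fail to reject H0.

U_X = 17, p = 0.932087, fail to reject H0 at alpha = 0.05.


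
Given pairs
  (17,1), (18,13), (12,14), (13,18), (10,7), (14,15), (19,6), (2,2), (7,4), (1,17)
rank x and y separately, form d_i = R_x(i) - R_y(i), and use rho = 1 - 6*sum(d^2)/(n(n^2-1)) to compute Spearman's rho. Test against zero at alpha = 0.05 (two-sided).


Step 1: Rank x and y separately (midranks; no ties here).
rank(x): 17->8, 18->9, 12->5, 13->6, 10->4, 14->7, 19->10, 2->2, 7->3, 1->1
rank(y): 1->1, 13->6, 14->7, 18->10, 7->5, 15->8, 6->4, 2->2, 4->3, 17->9
Step 2: d_i = R_x(i) - R_y(i); compute d_i^2.
  (8-1)^2=49, (9-6)^2=9, (5-7)^2=4, (6-10)^2=16, (4-5)^2=1, (7-8)^2=1, (10-4)^2=36, (2-2)^2=0, (3-3)^2=0, (1-9)^2=64
sum(d^2) = 180.
Step 3: rho = 1 - 6*180 / (10*(10^2 - 1)) = 1 - 1080/990 = -0.090909.
Step 4: Under H0, t = rho * sqrt((n-2)/(1-rho^2)) = -0.2582 ~ t(8).
Step 5: Two-sided p-value from the t-distribution with 8 df = 0.802772.
Step 6: alpha = 0.05. fail to reject H0.

rho = -0.0909, p = 0.802772, fail to reject H0 at alpha = 0.05.


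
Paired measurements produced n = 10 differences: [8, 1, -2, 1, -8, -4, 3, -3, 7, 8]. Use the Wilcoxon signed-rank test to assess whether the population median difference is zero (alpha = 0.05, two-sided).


Step 1: Drop any zero differences (none here) and take |d_i|.
|d| = [8, 1, 2, 1, 8, 4, 3, 3, 7, 8]
Step 2: Midrank |d_i| (ties get averaged ranks).
ranks: |8|->9, |1|->1.5, |2|->3, |1|->1.5, |8|->9, |4|->6, |3|->4.5, |3|->4.5, |7|->7, |8|->9
Step 3: Attach original signs; sum ranks with positive sign and with negative sign.
W+ = 9 + 1.5 + 1.5 + 4.5 + 7 + 9 = 32.5
W- = 3 + 9 + 6 + 4.5 = 22.5
(Check: W+ + W- = 55 should equal n(n+1)/2 = 55.)
Step 4: Test statistic W = min(W+, W-) = 22.5.
Step 5: Ties in |d|, so use the tie-corrected normal approximation.
        E[W] = n(n+1)/4 = 10*11/4 = 27.5.
        Tie groups: |d|=1 (t=2), |d|=3 (t=2), |d|=8 (t=3); sum(t^3 - t) = 36.
        Var[W] = n(n+1)(2n+1)/24 - sum(t^3-t)/48 = 2310/24 - 36/48 = 95.5.
        z = (W - E[W]) / sqrt(Var[W]) = (22.5 - 27.5) / 9.7724 = -0.5116.
        Two-sided p = 2*Phi(z) = 0.608900.
Step 6: alpha = 0.05. fail to reject H0.

W+ = 32.5, W- = 22.5, W = min = 22.5, p = 0.608900, fail to reject H0.


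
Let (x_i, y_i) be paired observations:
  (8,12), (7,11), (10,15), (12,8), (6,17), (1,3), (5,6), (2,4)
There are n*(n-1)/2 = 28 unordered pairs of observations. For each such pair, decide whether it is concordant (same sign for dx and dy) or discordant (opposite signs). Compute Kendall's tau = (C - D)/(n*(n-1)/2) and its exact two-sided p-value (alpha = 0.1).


Step 1: Enumerate the 28 unordered pairs (i,j) with i<j and classify each by sign(x_j-x_i) * sign(y_j-y_i).
  (1,2):dx=-1,dy=-1->C; (1,3):dx=+2,dy=+3->C; (1,4):dx=+4,dy=-4->D; (1,5):dx=-2,dy=+5->D
  (1,6):dx=-7,dy=-9->C; (1,7):dx=-3,dy=-6->C; (1,8):dx=-6,dy=-8->C; (2,3):dx=+3,dy=+4->C
  (2,4):dx=+5,dy=-3->D; (2,5):dx=-1,dy=+6->D; (2,6):dx=-6,dy=-8->C; (2,7):dx=-2,dy=-5->C
  (2,8):dx=-5,dy=-7->C; (3,4):dx=+2,dy=-7->D; (3,5):dx=-4,dy=+2->D; (3,6):dx=-9,dy=-12->C
  (3,7):dx=-5,dy=-9->C; (3,8):dx=-8,dy=-11->C; (4,5):dx=-6,dy=+9->D; (4,6):dx=-11,dy=-5->C
  (4,7):dx=-7,dy=-2->C; (4,8):dx=-10,dy=-4->C; (5,6):dx=-5,dy=-14->C; (5,7):dx=-1,dy=-11->C
  (5,8):dx=-4,dy=-13->C; (6,7):dx=+4,dy=+3->C; (6,8):dx=+1,dy=+1->C; (7,8):dx=-3,dy=-2->C
Step 2: C = 21, D = 7, total pairs = 28.
Step 3: tau = (C - D)/(n(n-1)/2) = (21 - 7)/28 = 0.500000.
Step 4: Exact two-sided p-value (enumerate n! = 40320 permutations of y under H0): p = 0.108681.
Step 5: alpha = 0.1. fail to reject H0.

tau_b = 0.5000 (C=21, D=7), p = 0.108681, fail to reject H0.


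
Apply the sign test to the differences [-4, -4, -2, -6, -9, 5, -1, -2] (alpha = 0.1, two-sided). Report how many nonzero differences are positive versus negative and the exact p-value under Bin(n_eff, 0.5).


Step 1: Discard zero differences. Original n = 8; n_eff = number of nonzero differences = 8.
Nonzero differences (with sign): -4, -4, -2, -6, -9, +5, -1, -2
Step 2: Count signs: positive = 1, negative = 7.
Step 3: Under H0: P(positive) = 0.5, so the number of positives S ~ Bin(8, 0.5).
Step 4: Two-sided exact p-value = sum of Bin(8,0.5) probabilities at or below the observed probability = 0.070312.
Step 5: alpha = 0.1. reject H0.

n_eff = 8, pos = 1, neg = 7, p = 0.070312, reject H0.


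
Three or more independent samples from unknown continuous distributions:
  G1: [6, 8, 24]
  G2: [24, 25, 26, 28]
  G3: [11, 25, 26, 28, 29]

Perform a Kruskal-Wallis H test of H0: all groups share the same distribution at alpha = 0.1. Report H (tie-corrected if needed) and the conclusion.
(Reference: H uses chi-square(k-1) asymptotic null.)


Step 1: Combine all N = 12 observations and assign midranks.
sorted (value, group, rank): (6,G1,1), (8,G1,2), (11,G3,3), (24,G1,4.5), (24,G2,4.5), (25,G2,6.5), (25,G3,6.5), (26,G2,8.5), (26,G3,8.5), (28,G2,10.5), (28,G3,10.5), (29,G3,12)
Step 2: Sum ranks within each group.
R_1 = 7.5 (n_1 = 3)
R_2 = 30 (n_2 = 4)
R_3 = 40.5 (n_3 = 5)
Step 3: H = 12/(N(N+1)) * sum(R_i^2/n_i) - 3(N+1)
     = 12/(12*13) * (7.5^2/3 + 30^2/4 + 40.5^2/5) - 3*13
     = 0.076923 * 571.8 - 39
     = 4.984615.
Step 4: Ties present; correction factor C = 1 - 24/(12^3 - 12) = 0.986014. Corrected H = 4.984615 / 0.986014 = 5.055319.
Step 5: Under H0, H ~ chi^2(2); p-value = 0.079846.
Step 6: alpha = 0.1. reject H0.

H = 5.0553, df = 2, p = 0.079846, reject H0.


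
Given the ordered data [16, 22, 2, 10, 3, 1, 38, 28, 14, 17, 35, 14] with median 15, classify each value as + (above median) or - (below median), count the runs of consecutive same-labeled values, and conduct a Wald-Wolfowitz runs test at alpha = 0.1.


Step 1: Compute median = 15; label A = above, B = below.
Labels in order: AABBBBAABAAB  (n_A = 6, n_B = 6)
Step 2: Count runs R = 6.
Step 3: Under H0 (random ordering), E[R] = 2*n_A*n_B/(n_A+n_B) + 1 = 2*6*6/12 + 1 = 7.0000.
        Var[R] = 2*n_A*n_B*(2*n_A*n_B - n_A - n_B) / ((n_A+n_B)^2 * (n_A+n_B-1)) = 4320/1584 = 2.7273.
        SD[R] = 1.6514.
Step 4: Continuity-corrected z = (R + 0.5 - E[R]) / SD[R] = (6 + 0.5 - 7.0000) / 1.6514 = -0.3028.
Step 5: Two-sided p-value via normal approximation = 2*(1 - Phi(|z|)) = 0.762069.
Step 6: alpha = 0.1. fail to reject H0.

R = 6, z = -0.3028, p = 0.762069, fail to reject H0.


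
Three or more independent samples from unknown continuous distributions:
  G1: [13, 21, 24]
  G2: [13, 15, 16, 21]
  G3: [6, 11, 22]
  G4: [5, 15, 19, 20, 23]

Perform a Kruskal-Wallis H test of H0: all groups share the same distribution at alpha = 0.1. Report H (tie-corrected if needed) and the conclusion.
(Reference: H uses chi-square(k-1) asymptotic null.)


Step 1: Combine all N = 15 observations and assign midranks.
sorted (value, group, rank): (5,G4,1), (6,G3,2), (11,G3,3), (13,G1,4.5), (13,G2,4.5), (15,G2,6.5), (15,G4,6.5), (16,G2,8), (19,G4,9), (20,G4,10), (21,G1,11.5), (21,G2,11.5), (22,G3,13), (23,G4,14), (24,G1,15)
Step 2: Sum ranks within each group.
R_1 = 31 (n_1 = 3)
R_2 = 30.5 (n_2 = 4)
R_3 = 18 (n_3 = 3)
R_4 = 40.5 (n_4 = 5)
Step 3: H = 12/(N(N+1)) * sum(R_i^2/n_i) - 3(N+1)
     = 12/(15*16) * (31^2/3 + 30.5^2/4 + 18^2/3 + 40.5^2/5) - 3*16
     = 0.050000 * 988.946 - 48
     = 1.447292.
Step 4: Ties present; correction factor C = 1 - 18/(15^3 - 15) = 0.994643. Corrected H = 1.447292 / 0.994643 = 1.455087.
Step 5: Under H0, H ~ chi^2(3); p-value = 0.692674.
Step 6: alpha = 0.1. fail to reject H0.

H = 1.4551, df = 3, p = 0.692674, fail to reject H0.


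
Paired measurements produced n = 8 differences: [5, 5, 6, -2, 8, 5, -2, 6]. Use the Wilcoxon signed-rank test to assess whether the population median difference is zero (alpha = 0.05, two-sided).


Step 1: Drop any zero differences (none here) and take |d_i|.
|d| = [5, 5, 6, 2, 8, 5, 2, 6]
Step 2: Midrank |d_i| (ties get averaged ranks).
ranks: |5|->4, |5|->4, |6|->6.5, |2|->1.5, |8|->8, |5|->4, |2|->1.5, |6|->6.5
Step 3: Attach original signs; sum ranks with positive sign and with negative sign.
W+ = 4 + 4 + 6.5 + 8 + 4 + 6.5 = 33
W- = 1.5 + 1.5 = 3
(Check: W+ + W- = 36 should equal n(n+1)/2 = 36.)
Step 4: Test statistic W = min(W+, W-) = 3.
Step 5: Ties in |d|, so use the tie-corrected normal approximation.
        E[W] = n(n+1)/4 = 8*9/4 = 18.
        Tie groups: |d|=2 (t=2), |d|=5 (t=3), |d|=6 (t=2); sum(t^3 - t) = 36.
        Var[W] = n(n+1)(2n+1)/24 - sum(t^3-t)/48 = 1224/24 - 36/48 = 50.25.
        z = (W - E[W]) / sqrt(Var[W]) = (3 - 18) / 7.0887 = -2.1160.
        Two-sided p = 2*Phi(z) = 0.034342.
Step 6: alpha = 0.05. reject H0.

W+ = 33, W- = 3, W = min = 3, p = 0.034342, reject H0.


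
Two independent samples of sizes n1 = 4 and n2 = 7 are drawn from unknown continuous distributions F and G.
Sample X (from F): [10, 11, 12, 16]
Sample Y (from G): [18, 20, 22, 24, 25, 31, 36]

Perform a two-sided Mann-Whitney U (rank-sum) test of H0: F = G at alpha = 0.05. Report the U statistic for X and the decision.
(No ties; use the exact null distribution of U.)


Step 1: Combine and sort all 11 observations; assign midranks.
sorted (value, group): (10,X), (11,X), (12,X), (16,X), (18,Y), (20,Y), (22,Y), (24,Y), (25,Y), (31,Y), (36,Y)
ranks: 10->1, 11->2, 12->3, 16->4, 18->5, 20->6, 22->7, 24->8, 25->9, 31->10, 36->11
Step 2: Rank sum for X: R1 = 1 + 2 + 3 + 4 = 10.
Step 3: U_X = R1 - n1(n1+1)/2 = 10 - 4*5/2 = 10 - 10 = 0.
       U_Y = n1*n2 - U_X = 28 - 0 = 28.
Step 4: No ties, so the exact null distribution of U (based on enumerating the C(11,4) = 330 equally likely rank assignments) gives the two-sided p-value.
Step 5: p-value = 0.006061; compare to alpha = 0.05. reject H0.

U_X = 0, p = 0.006061, reject H0 at alpha = 0.05.


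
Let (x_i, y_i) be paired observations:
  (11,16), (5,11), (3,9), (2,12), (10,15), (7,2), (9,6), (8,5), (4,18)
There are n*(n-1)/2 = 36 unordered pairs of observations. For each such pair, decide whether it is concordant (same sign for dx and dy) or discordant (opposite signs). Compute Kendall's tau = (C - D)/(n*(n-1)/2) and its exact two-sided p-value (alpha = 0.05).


Step 1: Enumerate the 36 unordered pairs (i,j) with i<j and classify each by sign(x_j-x_i) * sign(y_j-y_i).
  (1,2):dx=-6,dy=-5->C; (1,3):dx=-8,dy=-7->C; (1,4):dx=-9,dy=-4->C; (1,5):dx=-1,dy=-1->C
  (1,6):dx=-4,dy=-14->C; (1,7):dx=-2,dy=-10->C; (1,8):dx=-3,dy=-11->C; (1,9):dx=-7,dy=+2->D
  (2,3):dx=-2,dy=-2->C; (2,4):dx=-3,dy=+1->D; (2,5):dx=+5,dy=+4->C; (2,6):dx=+2,dy=-9->D
  (2,7):dx=+4,dy=-5->D; (2,8):dx=+3,dy=-6->D; (2,9):dx=-1,dy=+7->D; (3,4):dx=-1,dy=+3->D
  (3,5):dx=+7,dy=+6->C; (3,6):dx=+4,dy=-7->D; (3,7):dx=+6,dy=-3->D; (3,8):dx=+5,dy=-4->D
  (3,9):dx=+1,dy=+9->C; (4,5):dx=+8,dy=+3->C; (4,6):dx=+5,dy=-10->D; (4,7):dx=+7,dy=-6->D
  (4,8):dx=+6,dy=-7->D; (4,9):dx=+2,dy=+6->C; (5,6):dx=-3,dy=-13->C; (5,7):dx=-1,dy=-9->C
  (5,8):dx=-2,dy=-10->C; (5,9):dx=-6,dy=+3->D; (6,7):dx=+2,dy=+4->C; (6,8):dx=+1,dy=+3->C
  (6,9):dx=-3,dy=+16->D; (7,8):dx=-1,dy=-1->C; (7,9):dx=-5,dy=+12->D; (8,9):dx=-4,dy=+13->D
Step 2: C = 19, D = 17, total pairs = 36.
Step 3: tau = (C - D)/(n(n-1)/2) = (19 - 17)/36 = 0.055556.
Step 4: Exact two-sided p-value (enumerate n! = 362880 permutations of y under H0): p = 0.919455.
Step 5: alpha = 0.05. fail to reject H0.

tau_b = 0.0556 (C=19, D=17), p = 0.919455, fail to reject H0.


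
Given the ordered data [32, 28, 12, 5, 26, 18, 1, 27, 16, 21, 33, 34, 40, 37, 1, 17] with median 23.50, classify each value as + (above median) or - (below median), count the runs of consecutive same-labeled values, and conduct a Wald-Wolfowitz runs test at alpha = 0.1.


Step 1: Compute median = 23.50; label A = above, B = below.
Labels in order: AABBABBABBAAAABB  (n_A = 8, n_B = 8)
Step 2: Count runs R = 8.
Step 3: Under H0 (random ordering), E[R] = 2*n_A*n_B/(n_A+n_B) + 1 = 2*8*8/16 + 1 = 9.0000.
        Var[R] = 2*n_A*n_B*(2*n_A*n_B - n_A - n_B) / ((n_A+n_B)^2 * (n_A+n_B-1)) = 14336/3840 = 3.7333.
        SD[R] = 1.9322.
Step 4: Continuity-corrected z = (R + 0.5 - E[R]) / SD[R] = (8 + 0.5 - 9.0000) / 1.9322 = -0.2588.
Step 5: Two-sided p-value via normal approximation = 2*(1 - Phi(|z|)) = 0.795809.
Step 6: alpha = 0.1. fail to reject H0.

R = 8, z = -0.2588, p = 0.795809, fail to reject H0.


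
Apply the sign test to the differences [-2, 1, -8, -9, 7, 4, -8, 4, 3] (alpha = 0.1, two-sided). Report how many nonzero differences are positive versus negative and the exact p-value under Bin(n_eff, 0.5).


Step 1: Discard zero differences. Original n = 9; n_eff = number of nonzero differences = 9.
Nonzero differences (with sign): -2, +1, -8, -9, +7, +4, -8, +4, +3
Step 2: Count signs: positive = 5, negative = 4.
Step 3: Under H0: P(positive) = 0.5, so the number of positives S ~ Bin(9, 0.5).
Step 4: Two-sided exact p-value = sum of Bin(9,0.5) probabilities at or below the observed probability = 1.000000.
Step 5: alpha = 0.1. fail to reject H0.

n_eff = 9, pos = 5, neg = 4, p = 1.000000, fail to reject H0.


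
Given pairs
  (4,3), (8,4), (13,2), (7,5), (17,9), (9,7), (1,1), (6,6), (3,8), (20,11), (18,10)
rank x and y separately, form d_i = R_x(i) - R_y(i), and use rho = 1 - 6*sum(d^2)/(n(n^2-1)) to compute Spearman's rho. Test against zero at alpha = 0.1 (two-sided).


Step 1: Rank x and y separately (midranks; no ties here).
rank(x): 4->3, 8->6, 13->8, 7->5, 17->9, 9->7, 1->1, 6->4, 3->2, 20->11, 18->10
rank(y): 3->3, 4->4, 2->2, 5->5, 9->9, 7->7, 1->1, 6->6, 8->8, 11->11, 10->10
Step 2: d_i = R_x(i) - R_y(i); compute d_i^2.
  (3-3)^2=0, (6-4)^2=4, (8-2)^2=36, (5-5)^2=0, (9-9)^2=0, (7-7)^2=0, (1-1)^2=0, (4-6)^2=4, (2-8)^2=36, (11-11)^2=0, (10-10)^2=0
sum(d^2) = 80.
Step 3: rho = 1 - 6*80 / (11*(11^2 - 1)) = 1 - 480/1320 = 0.636364.
Step 4: Under H0, t = rho * sqrt((n-2)/(1-rho^2)) = 2.4749 ~ t(9).
Step 5: Two-sided p-value from the t-distribution with 9 df = 0.035287.
Step 6: alpha = 0.1. reject H0.

rho = 0.6364, p = 0.035287, reject H0 at alpha = 0.1.


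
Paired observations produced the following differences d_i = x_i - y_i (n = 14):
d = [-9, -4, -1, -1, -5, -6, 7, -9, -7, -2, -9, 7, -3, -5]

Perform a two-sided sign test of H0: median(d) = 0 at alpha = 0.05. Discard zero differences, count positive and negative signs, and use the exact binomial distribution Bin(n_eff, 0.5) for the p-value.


Step 1: Discard zero differences. Original n = 14; n_eff = number of nonzero differences = 14.
Nonzero differences (with sign): -9, -4, -1, -1, -5, -6, +7, -9, -7, -2, -9, +7, -3, -5
Step 2: Count signs: positive = 2, negative = 12.
Step 3: Under H0: P(positive) = 0.5, so the number of positives S ~ Bin(14, 0.5).
Step 4: Two-sided exact p-value = sum of Bin(14,0.5) probabilities at or below the observed probability = 0.012939.
Step 5: alpha = 0.05. reject H0.

n_eff = 14, pos = 2, neg = 12, p = 0.012939, reject H0.


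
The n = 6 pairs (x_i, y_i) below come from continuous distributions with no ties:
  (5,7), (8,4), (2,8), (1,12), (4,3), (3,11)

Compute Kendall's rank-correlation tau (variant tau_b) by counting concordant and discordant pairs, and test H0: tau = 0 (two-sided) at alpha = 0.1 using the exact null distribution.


Step 1: Enumerate the 15 unordered pairs (i,j) with i<j and classify each by sign(x_j-x_i) * sign(y_j-y_i).
  (1,2):dx=+3,dy=-3->D; (1,3):dx=-3,dy=+1->D; (1,4):dx=-4,dy=+5->D; (1,5):dx=-1,dy=-4->C
  (1,6):dx=-2,dy=+4->D; (2,3):dx=-6,dy=+4->D; (2,4):dx=-7,dy=+8->D; (2,5):dx=-4,dy=-1->C
  (2,6):dx=-5,dy=+7->D; (3,4):dx=-1,dy=+4->D; (3,5):dx=+2,dy=-5->D; (3,6):dx=+1,dy=+3->C
  (4,5):dx=+3,dy=-9->D; (4,6):dx=+2,dy=-1->D; (5,6):dx=-1,dy=+8->D
Step 2: C = 3, D = 12, total pairs = 15.
Step 3: tau = (C - D)/(n(n-1)/2) = (3 - 12)/15 = -0.600000.
Step 4: Exact two-sided p-value (enumerate n! = 720 permutations of y under H0): p = 0.136111.
Step 5: alpha = 0.1. fail to reject H0.

tau_b = -0.6000 (C=3, D=12), p = 0.136111, fail to reject H0.


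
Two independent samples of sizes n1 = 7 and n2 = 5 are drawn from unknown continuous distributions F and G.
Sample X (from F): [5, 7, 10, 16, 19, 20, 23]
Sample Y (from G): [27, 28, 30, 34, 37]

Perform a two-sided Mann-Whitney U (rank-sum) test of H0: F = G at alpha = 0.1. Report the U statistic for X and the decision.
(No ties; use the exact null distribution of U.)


Step 1: Combine and sort all 12 observations; assign midranks.
sorted (value, group): (5,X), (7,X), (10,X), (16,X), (19,X), (20,X), (23,X), (27,Y), (28,Y), (30,Y), (34,Y), (37,Y)
ranks: 5->1, 7->2, 10->3, 16->4, 19->5, 20->6, 23->7, 27->8, 28->9, 30->10, 34->11, 37->12
Step 2: Rank sum for X: R1 = 1 + 2 + 3 + 4 + 5 + 6 + 7 = 28.
Step 3: U_X = R1 - n1(n1+1)/2 = 28 - 7*8/2 = 28 - 28 = 0.
       U_Y = n1*n2 - U_X = 35 - 0 = 35.
Step 4: No ties, so the exact null distribution of U (based on enumerating the C(12,7) = 792 equally likely rank assignments) gives the two-sided p-value.
Step 5: p-value = 0.002525; compare to alpha = 0.1. reject H0.

U_X = 0, p = 0.002525, reject H0 at alpha = 0.1.


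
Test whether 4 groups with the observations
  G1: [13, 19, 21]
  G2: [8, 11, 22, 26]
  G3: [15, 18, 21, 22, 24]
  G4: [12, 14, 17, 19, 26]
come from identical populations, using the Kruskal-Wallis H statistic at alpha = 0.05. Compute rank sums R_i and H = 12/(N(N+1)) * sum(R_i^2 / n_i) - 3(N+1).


Step 1: Combine all N = 17 observations and assign midranks.
sorted (value, group, rank): (8,G2,1), (11,G2,2), (12,G4,3), (13,G1,4), (14,G4,5), (15,G3,6), (17,G4,7), (18,G3,8), (19,G1,9.5), (19,G4,9.5), (21,G1,11.5), (21,G3,11.5), (22,G2,13.5), (22,G3,13.5), (24,G3,15), (26,G2,16.5), (26,G4,16.5)
Step 2: Sum ranks within each group.
R_1 = 25 (n_1 = 3)
R_2 = 33 (n_2 = 4)
R_3 = 54 (n_3 = 5)
R_4 = 41 (n_4 = 5)
Step 3: H = 12/(N(N+1)) * sum(R_i^2/n_i) - 3(N+1)
     = 12/(17*18) * (25^2/3 + 33^2/4 + 54^2/5 + 41^2/5) - 3*18
     = 0.039216 * 1399.98 - 54
     = 0.901307.
Step 4: Ties present; correction factor C = 1 - 24/(17^3 - 17) = 0.995098. Corrected H = 0.901307 / 0.995098 = 0.905747.
Step 5: Under H0, H ~ chi^2(3); p-value = 0.824041.
Step 6: alpha = 0.05. fail to reject H0.

H = 0.9057, df = 3, p = 0.824041, fail to reject H0.


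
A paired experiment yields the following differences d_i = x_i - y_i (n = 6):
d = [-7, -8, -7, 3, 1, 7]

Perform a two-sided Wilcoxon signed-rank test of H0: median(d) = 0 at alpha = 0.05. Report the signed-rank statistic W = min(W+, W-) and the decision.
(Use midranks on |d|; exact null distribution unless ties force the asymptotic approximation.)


Step 1: Drop any zero differences (none here) and take |d_i|.
|d| = [7, 8, 7, 3, 1, 7]
Step 2: Midrank |d_i| (ties get averaged ranks).
ranks: |7|->4, |8|->6, |7|->4, |3|->2, |1|->1, |7|->4
Step 3: Attach original signs; sum ranks with positive sign and with negative sign.
W+ = 2 + 1 + 4 = 7
W- = 4 + 6 + 4 = 14
(Check: W+ + W- = 21 should equal n(n+1)/2 = 21.)
Step 4: Test statistic W = min(W+, W-) = 7.
Step 5: Ties in |d|, so use the tie-corrected normal approximation.
        E[W] = n(n+1)/4 = 6*7/4 = 10.5.
        Tie groups: |d|=7 (t=3); sum(t^3 - t) = 24.
        Var[W] = n(n+1)(2n+1)/24 - sum(t^3-t)/48 = 546/24 - 24/48 = 22.25.
        z = (W - E[W]) / sqrt(Var[W]) = (7 - 10.5) / 4.7170 = -0.7420.
        Two-sided p = 2*Phi(z) = 0.458088.
Step 6: alpha = 0.05. fail to reject H0.

W+ = 7, W- = 14, W = min = 7, p = 0.458088, fail to reject H0.


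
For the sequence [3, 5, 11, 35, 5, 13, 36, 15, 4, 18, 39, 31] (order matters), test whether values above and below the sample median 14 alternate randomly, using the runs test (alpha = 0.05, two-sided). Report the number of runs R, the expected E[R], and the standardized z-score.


Step 1: Compute median = 14; label A = above, B = below.
Labels in order: BBBABBAABAAA  (n_A = 6, n_B = 6)
Step 2: Count runs R = 6.
Step 3: Under H0 (random ordering), E[R] = 2*n_A*n_B/(n_A+n_B) + 1 = 2*6*6/12 + 1 = 7.0000.
        Var[R] = 2*n_A*n_B*(2*n_A*n_B - n_A - n_B) / ((n_A+n_B)^2 * (n_A+n_B-1)) = 4320/1584 = 2.7273.
        SD[R] = 1.6514.
Step 4: Continuity-corrected z = (R + 0.5 - E[R]) / SD[R] = (6 + 0.5 - 7.0000) / 1.6514 = -0.3028.
Step 5: Two-sided p-value via normal approximation = 2*(1 - Phi(|z|)) = 0.762069.
Step 6: alpha = 0.05. fail to reject H0.

R = 6, z = -0.3028, p = 0.762069, fail to reject H0.


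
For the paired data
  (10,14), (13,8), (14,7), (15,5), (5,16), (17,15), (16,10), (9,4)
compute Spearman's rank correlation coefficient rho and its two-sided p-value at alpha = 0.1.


Step 1: Rank x and y separately (midranks; no ties here).
rank(x): 10->3, 13->4, 14->5, 15->6, 5->1, 17->8, 16->7, 9->2
rank(y): 14->6, 8->4, 7->3, 5->2, 16->8, 15->7, 10->5, 4->1
Step 2: d_i = R_x(i) - R_y(i); compute d_i^2.
  (3-6)^2=9, (4-4)^2=0, (5-3)^2=4, (6-2)^2=16, (1-8)^2=49, (8-7)^2=1, (7-5)^2=4, (2-1)^2=1
sum(d^2) = 84.
Step 3: rho = 1 - 6*84 / (8*(8^2 - 1)) = 1 - 504/504 = 0.000000.
Step 4: Under H0, t = rho * sqrt((n-2)/(1-rho^2)) = 0.0000 ~ t(6).
Step 5: Two-sided p-value from the t-distribution with 6 df = 1.000000.
Step 6: alpha = 0.1. fail to reject H0.

rho = 0.0000, p = 1.000000, fail to reject H0 at alpha = 0.1.


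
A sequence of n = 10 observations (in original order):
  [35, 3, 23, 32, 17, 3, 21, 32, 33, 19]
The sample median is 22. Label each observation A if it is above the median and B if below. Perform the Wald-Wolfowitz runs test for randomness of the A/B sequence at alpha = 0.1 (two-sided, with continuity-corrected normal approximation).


Step 1: Compute median = 22; label A = above, B = below.
Labels in order: ABAABBBAAB  (n_A = 5, n_B = 5)
Step 2: Count runs R = 6.
Step 3: Under H0 (random ordering), E[R] = 2*n_A*n_B/(n_A+n_B) + 1 = 2*5*5/10 + 1 = 6.0000.
        Var[R] = 2*n_A*n_B*(2*n_A*n_B - n_A - n_B) / ((n_A+n_B)^2 * (n_A+n_B-1)) = 2000/900 = 2.2222.
        SD[R] = 1.4907.
Step 4: R = E[R], so z = 0 with no continuity correction.
Step 5: Two-sided p-value via normal approximation = 2*(1 - Phi(|z|)) = 1.000000.
Step 6: alpha = 0.1. fail to reject H0.

R = 6, z = 0.0000, p = 1.000000, fail to reject H0.


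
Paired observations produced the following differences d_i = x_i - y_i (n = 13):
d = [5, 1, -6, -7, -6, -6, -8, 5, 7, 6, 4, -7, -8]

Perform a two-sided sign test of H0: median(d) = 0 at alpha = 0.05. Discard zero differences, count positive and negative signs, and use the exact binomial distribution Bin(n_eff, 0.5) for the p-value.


Step 1: Discard zero differences. Original n = 13; n_eff = number of nonzero differences = 13.
Nonzero differences (with sign): +5, +1, -6, -7, -6, -6, -8, +5, +7, +6, +4, -7, -8
Step 2: Count signs: positive = 6, negative = 7.
Step 3: Under H0: P(positive) = 0.5, so the number of positives S ~ Bin(13, 0.5).
Step 4: Two-sided exact p-value = sum of Bin(13,0.5) probabilities at or below the observed probability = 1.000000.
Step 5: alpha = 0.05. fail to reject H0.

n_eff = 13, pos = 6, neg = 7, p = 1.000000, fail to reject H0.
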